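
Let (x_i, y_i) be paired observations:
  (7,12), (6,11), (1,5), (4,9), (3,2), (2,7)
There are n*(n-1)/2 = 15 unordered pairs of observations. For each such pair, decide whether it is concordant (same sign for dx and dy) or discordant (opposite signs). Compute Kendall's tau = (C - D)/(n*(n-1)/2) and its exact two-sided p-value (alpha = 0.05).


Step 1: Enumerate the 15 unordered pairs (i,j) with i<j and classify each by sign(x_j-x_i) * sign(y_j-y_i).
  (1,2):dx=-1,dy=-1->C; (1,3):dx=-6,dy=-7->C; (1,4):dx=-3,dy=-3->C; (1,5):dx=-4,dy=-10->C
  (1,6):dx=-5,dy=-5->C; (2,3):dx=-5,dy=-6->C; (2,4):dx=-2,dy=-2->C; (2,5):dx=-3,dy=-9->C
  (2,6):dx=-4,dy=-4->C; (3,4):dx=+3,dy=+4->C; (3,5):dx=+2,dy=-3->D; (3,6):dx=+1,dy=+2->C
  (4,5):dx=-1,dy=-7->C; (4,6):dx=-2,dy=-2->C; (5,6):dx=-1,dy=+5->D
Step 2: C = 13, D = 2, total pairs = 15.
Step 3: tau = (C - D)/(n(n-1)/2) = (13 - 2)/15 = 0.733333.
Step 4: Exact two-sided p-value (enumerate n! = 720 permutations of y under H0): p = 0.055556.
Step 5: alpha = 0.05. fail to reject H0.

tau_b = 0.7333 (C=13, D=2), p = 0.055556, fail to reject H0.


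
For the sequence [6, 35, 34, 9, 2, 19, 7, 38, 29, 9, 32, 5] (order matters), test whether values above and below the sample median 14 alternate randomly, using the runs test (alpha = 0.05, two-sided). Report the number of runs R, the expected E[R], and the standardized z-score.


Step 1: Compute median = 14; label A = above, B = below.
Labels in order: BAABBABAABAB  (n_A = 6, n_B = 6)
Step 2: Count runs R = 9.
Step 3: Under H0 (random ordering), E[R] = 2*n_A*n_B/(n_A+n_B) + 1 = 2*6*6/12 + 1 = 7.0000.
        Var[R] = 2*n_A*n_B*(2*n_A*n_B - n_A - n_B) / ((n_A+n_B)^2 * (n_A+n_B-1)) = 4320/1584 = 2.7273.
        SD[R] = 1.6514.
Step 4: Continuity-corrected z = (R - 0.5 - E[R]) / SD[R] = (9 - 0.5 - 7.0000) / 1.6514 = 0.9083.
Step 5: Two-sided p-value via normal approximation = 2*(1 - Phi(|z|)) = 0.363722.
Step 6: alpha = 0.05. fail to reject H0.

R = 9, z = 0.9083, p = 0.363722, fail to reject H0.


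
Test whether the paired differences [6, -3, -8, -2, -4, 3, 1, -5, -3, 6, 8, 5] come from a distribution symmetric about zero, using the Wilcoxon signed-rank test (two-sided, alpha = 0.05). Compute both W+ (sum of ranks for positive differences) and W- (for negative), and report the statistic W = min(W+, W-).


Step 1: Drop any zero differences (none here) and take |d_i|.
|d| = [6, 3, 8, 2, 4, 3, 1, 5, 3, 6, 8, 5]
Step 2: Midrank |d_i| (ties get averaged ranks).
ranks: |6|->9.5, |3|->4, |8|->11.5, |2|->2, |4|->6, |3|->4, |1|->1, |5|->7.5, |3|->4, |6|->9.5, |8|->11.5, |5|->7.5
Step 3: Attach original signs; sum ranks with positive sign and with negative sign.
W+ = 9.5 + 4 + 1 + 9.5 + 11.5 + 7.5 = 43
W- = 4 + 11.5 + 2 + 6 + 7.5 + 4 = 35
(Check: W+ + W- = 78 should equal n(n+1)/2 = 78.)
Step 4: Test statistic W = min(W+, W-) = 35.
Step 5: Ties in |d|, so use the tie-corrected normal approximation.
        E[W] = n(n+1)/4 = 12*13/4 = 39.
        Tie groups: |d|=3 (t=3), |d|=5 (t=2), |d|=6 (t=2), |d|=8 (t=2); sum(t^3 - t) = 42.
        Var[W] = n(n+1)(2n+1)/24 - sum(t^3-t)/48 = 3900/24 - 42/48 = 161.625.
        z = (W - E[W]) / sqrt(Var[W]) = (35 - 39) / 12.7132 = -0.3146.
        Two-sided p = 2*Phi(z) = 0.753040.
Step 6: alpha = 0.05. fail to reject H0.

W+ = 43, W- = 35, W = min = 35, p = 0.753040, fail to reject H0.


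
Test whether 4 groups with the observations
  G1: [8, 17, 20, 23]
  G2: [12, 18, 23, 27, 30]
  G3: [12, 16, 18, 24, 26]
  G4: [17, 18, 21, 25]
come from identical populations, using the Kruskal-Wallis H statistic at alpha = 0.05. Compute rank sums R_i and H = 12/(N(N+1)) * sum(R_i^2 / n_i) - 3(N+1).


Step 1: Combine all N = 18 observations and assign midranks.
sorted (value, group, rank): (8,G1,1), (12,G2,2.5), (12,G3,2.5), (16,G3,4), (17,G1,5.5), (17,G4,5.5), (18,G2,8), (18,G3,8), (18,G4,8), (20,G1,10), (21,G4,11), (23,G1,12.5), (23,G2,12.5), (24,G3,14), (25,G4,15), (26,G3,16), (27,G2,17), (30,G2,18)
Step 2: Sum ranks within each group.
R_1 = 29 (n_1 = 4)
R_2 = 58 (n_2 = 5)
R_3 = 44.5 (n_3 = 5)
R_4 = 39.5 (n_4 = 4)
Step 3: H = 12/(N(N+1)) * sum(R_i^2/n_i) - 3(N+1)
     = 12/(18*19) * (29^2/4 + 58^2/5 + 44.5^2/5 + 39.5^2/4) - 3*19
     = 0.035088 * 1669.16 - 57
     = 1.567105.
Step 4: Ties present; correction factor C = 1 - 42/(18^3 - 18) = 0.992776. Corrected H = 1.567105 / 0.992776 = 1.578508.
Step 5: Under H0, H ~ chi^2(3); p-value = 0.664273.
Step 6: alpha = 0.05. fail to reject H0.

H = 1.5785, df = 3, p = 0.664273, fail to reject H0.


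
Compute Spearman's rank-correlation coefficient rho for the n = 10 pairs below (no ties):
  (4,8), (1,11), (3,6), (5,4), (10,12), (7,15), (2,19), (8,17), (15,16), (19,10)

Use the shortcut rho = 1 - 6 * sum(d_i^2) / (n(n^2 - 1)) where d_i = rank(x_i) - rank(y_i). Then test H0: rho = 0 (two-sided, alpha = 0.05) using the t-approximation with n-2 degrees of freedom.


Step 1: Rank x and y separately (midranks; no ties here).
rank(x): 4->4, 1->1, 3->3, 5->5, 10->8, 7->6, 2->2, 8->7, 15->9, 19->10
rank(y): 8->3, 11->5, 6->2, 4->1, 12->6, 15->7, 19->10, 17->9, 16->8, 10->4
Step 2: d_i = R_x(i) - R_y(i); compute d_i^2.
  (4-3)^2=1, (1-5)^2=16, (3-2)^2=1, (5-1)^2=16, (8-6)^2=4, (6-7)^2=1, (2-10)^2=64, (7-9)^2=4, (9-8)^2=1, (10-4)^2=36
sum(d^2) = 144.
Step 3: rho = 1 - 6*144 / (10*(10^2 - 1)) = 1 - 864/990 = 0.127273.
Step 4: Under H0, t = rho * sqrt((n-2)/(1-rho^2)) = 0.3629 ~ t(8).
Step 5: Two-sided p-value from the t-distribution with 8 df = 0.726057.
Step 6: alpha = 0.05. fail to reject H0.

rho = 0.1273, p = 0.726057, fail to reject H0 at alpha = 0.05.


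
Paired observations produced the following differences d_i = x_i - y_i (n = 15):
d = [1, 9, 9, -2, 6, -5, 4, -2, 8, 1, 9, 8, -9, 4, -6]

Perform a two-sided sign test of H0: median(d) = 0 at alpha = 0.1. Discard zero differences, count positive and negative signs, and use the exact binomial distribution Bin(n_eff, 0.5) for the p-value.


Step 1: Discard zero differences. Original n = 15; n_eff = number of nonzero differences = 15.
Nonzero differences (with sign): +1, +9, +9, -2, +6, -5, +4, -2, +8, +1, +9, +8, -9, +4, -6
Step 2: Count signs: positive = 10, negative = 5.
Step 3: Under H0: P(positive) = 0.5, so the number of positives S ~ Bin(15, 0.5).
Step 4: Two-sided exact p-value = sum of Bin(15,0.5) probabilities at or below the observed probability = 0.301758.
Step 5: alpha = 0.1. fail to reject H0.

n_eff = 15, pos = 10, neg = 5, p = 0.301758, fail to reject H0.


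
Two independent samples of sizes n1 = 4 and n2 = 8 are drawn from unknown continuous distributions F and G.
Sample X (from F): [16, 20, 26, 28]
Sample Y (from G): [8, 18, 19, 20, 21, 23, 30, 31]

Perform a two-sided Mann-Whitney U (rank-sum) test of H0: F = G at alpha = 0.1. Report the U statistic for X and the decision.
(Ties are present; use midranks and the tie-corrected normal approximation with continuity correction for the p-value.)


Step 1: Combine and sort all 12 observations; assign midranks.
sorted (value, group): (8,Y), (16,X), (18,Y), (19,Y), (20,X), (20,Y), (21,Y), (23,Y), (26,X), (28,X), (30,Y), (31,Y)
ranks: 8->1, 16->2, 18->3, 19->4, 20->5.5, 20->5.5, 21->7, 23->8, 26->9, 28->10, 30->11, 31->12
Step 2: Rank sum for X: R1 = 2 + 5.5 + 9 + 10 = 26.5.
Step 3: U_X = R1 - n1(n1+1)/2 = 26.5 - 4*5/2 = 26.5 - 10 = 16.5.
       U_Y = n1*n2 - U_X = 32 - 16.5 = 15.5.
Step 4: Ties are present, so use the tie-corrected normal approximation (with continuity correction) for the p-value.
Step 5: p-value = 1.000000; compare to alpha = 0.1. fail to reject H0.

U_X = 16.5, p = 1.000000, fail to reject H0 at alpha = 0.1.


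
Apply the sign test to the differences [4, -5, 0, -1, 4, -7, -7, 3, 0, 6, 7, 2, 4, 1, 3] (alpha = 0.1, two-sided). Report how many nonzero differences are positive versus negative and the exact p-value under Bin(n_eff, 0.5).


Step 1: Discard zero differences. Original n = 15; n_eff = number of nonzero differences = 13.
Nonzero differences (with sign): +4, -5, -1, +4, -7, -7, +3, +6, +7, +2, +4, +1, +3
Step 2: Count signs: positive = 9, negative = 4.
Step 3: Under H0: P(positive) = 0.5, so the number of positives S ~ Bin(13, 0.5).
Step 4: Two-sided exact p-value = sum of Bin(13,0.5) probabilities at or below the observed probability = 0.266846.
Step 5: alpha = 0.1. fail to reject H0.

n_eff = 13, pos = 9, neg = 4, p = 0.266846, fail to reject H0.


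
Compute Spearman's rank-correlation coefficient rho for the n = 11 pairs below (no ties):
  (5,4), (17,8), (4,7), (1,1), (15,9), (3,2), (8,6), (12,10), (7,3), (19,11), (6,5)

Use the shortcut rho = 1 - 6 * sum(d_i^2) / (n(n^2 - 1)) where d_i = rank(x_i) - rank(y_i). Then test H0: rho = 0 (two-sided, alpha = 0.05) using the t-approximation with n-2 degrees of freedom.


Step 1: Rank x and y separately (midranks; no ties here).
rank(x): 5->4, 17->10, 4->3, 1->1, 15->9, 3->2, 8->7, 12->8, 7->6, 19->11, 6->5
rank(y): 4->4, 8->8, 7->7, 1->1, 9->9, 2->2, 6->6, 10->10, 3->3, 11->11, 5->5
Step 2: d_i = R_x(i) - R_y(i); compute d_i^2.
  (4-4)^2=0, (10-8)^2=4, (3-7)^2=16, (1-1)^2=0, (9-9)^2=0, (2-2)^2=0, (7-6)^2=1, (8-10)^2=4, (6-3)^2=9, (11-11)^2=0, (5-5)^2=0
sum(d^2) = 34.
Step 3: rho = 1 - 6*34 / (11*(11^2 - 1)) = 1 - 204/1320 = 0.845455.
Step 4: Under H0, t = rho * sqrt((n-2)/(1-rho^2)) = 4.7493 ~ t(9).
Step 5: Two-sided p-value from the t-distribution with 9 df = 0.001045.
Step 6: alpha = 0.05. reject H0.

rho = 0.8455, p = 0.001045, reject H0 at alpha = 0.05.


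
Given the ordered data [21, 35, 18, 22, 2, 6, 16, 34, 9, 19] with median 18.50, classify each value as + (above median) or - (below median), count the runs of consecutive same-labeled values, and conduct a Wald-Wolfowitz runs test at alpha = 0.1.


Step 1: Compute median = 18.50; label A = above, B = below.
Labels in order: AABABBBABA  (n_A = 5, n_B = 5)
Step 2: Count runs R = 7.
Step 3: Under H0 (random ordering), E[R] = 2*n_A*n_B/(n_A+n_B) + 1 = 2*5*5/10 + 1 = 6.0000.
        Var[R] = 2*n_A*n_B*(2*n_A*n_B - n_A - n_B) / ((n_A+n_B)^2 * (n_A+n_B-1)) = 2000/900 = 2.2222.
        SD[R] = 1.4907.
Step 4: Continuity-corrected z = (R - 0.5 - E[R]) / SD[R] = (7 - 0.5 - 6.0000) / 1.4907 = 0.3354.
Step 5: Two-sided p-value via normal approximation = 2*(1 - Phi(|z|)) = 0.737316.
Step 6: alpha = 0.1. fail to reject H0.

R = 7, z = 0.3354, p = 0.737316, fail to reject H0.


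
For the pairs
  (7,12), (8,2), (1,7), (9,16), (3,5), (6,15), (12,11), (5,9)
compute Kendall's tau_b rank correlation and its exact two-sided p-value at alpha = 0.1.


Step 1: Enumerate the 28 unordered pairs (i,j) with i<j and classify each by sign(x_j-x_i) * sign(y_j-y_i).
  (1,2):dx=+1,dy=-10->D; (1,3):dx=-6,dy=-5->C; (1,4):dx=+2,dy=+4->C; (1,5):dx=-4,dy=-7->C
  (1,6):dx=-1,dy=+3->D; (1,7):dx=+5,dy=-1->D; (1,8):dx=-2,dy=-3->C; (2,3):dx=-7,dy=+5->D
  (2,4):dx=+1,dy=+14->C; (2,5):dx=-5,dy=+3->D; (2,6):dx=-2,dy=+13->D; (2,7):dx=+4,dy=+9->C
  (2,8):dx=-3,dy=+7->D; (3,4):dx=+8,dy=+9->C; (3,5):dx=+2,dy=-2->D; (3,6):dx=+5,dy=+8->C
  (3,7):dx=+11,dy=+4->C; (3,8):dx=+4,dy=+2->C; (4,5):dx=-6,dy=-11->C; (4,6):dx=-3,dy=-1->C
  (4,7):dx=+3,dy=-5->D; (4,8):dx=-4,dy=-7->C; (5,6):dx=+3,dy=+10->C; (5,7):dx=+9,dy=+6->C
  (5,8):dx=+2,dy=+4->C; (6,7):dx=+6,dy=-4->D; (6,8):dx=-1,dy=-6->C; (7,8):dx=-7,dy=-2->C
Step 2: C = 18, D = 10, total pairs = 28.
Step 3: tau = (C - D)/(n(n-1)/2) = (18 - 10)/28 = 0.285714.
Step 4: Exact two-sided p-value (enumerate n! = 40320 permutations of y under H0): p = 0.398760.
Step 5: alpha = 0.1. fail to reject H0.

tau_b = 0.2857 (C=18, D=10), p = 0.398760, fail to reject H0.


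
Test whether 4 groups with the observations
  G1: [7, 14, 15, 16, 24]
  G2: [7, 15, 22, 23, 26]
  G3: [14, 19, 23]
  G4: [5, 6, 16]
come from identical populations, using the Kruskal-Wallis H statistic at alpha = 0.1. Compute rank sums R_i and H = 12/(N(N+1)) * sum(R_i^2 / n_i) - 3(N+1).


Step 1: Combine all N = 16 observations and assign midranks.
sorted (value, group, rank): (5,G4,1), (6,G4,2), (7,G1,3.5), (7,G2,3.5), (14,G1,5.5), (14,G3,5.5), (15,G1,7.5), (15,G2,7.5), (16,G1,9.5), (16,G4,9.5), (19,G3,11), (22,G2,12), (23,G2,13.5), (23,G3,13.5), (24,G1,15), (26,G2,16)
Step 2: Sum ranks within each group.
R_1 = 41 (n_1 = 5)
R_2 = 52.5 (n_2 = 5)
R_3 = 30 (n_3 = 3)
R_4 = 12.5 (n_4 = 3)
Step 3: H = 12/(N(N+1)) * sum(R_i^2/n_i) - 3(N+1)
     = 12/(16*17) * (41^2/5 + 52.5^2/5 + 30^2/3 + 12.5^2/3) - 3*17
     = 0.044118 * 1239.53 - 51
     = 3.685294.
Step 4: Ties present; correction factor C = 1 - 30/(16^3 - 16) = 0.992647. Corrected H = 3.685294 / 0.992647 = 3.712593.
Step 5: Under H0, H ~ chi^2(3); p-value = 0.294218.
Step 6: alpha = 0.1. fail to reject H0.

H = 3.7126, df = 3, p = 0.294218, fail to reject H0.


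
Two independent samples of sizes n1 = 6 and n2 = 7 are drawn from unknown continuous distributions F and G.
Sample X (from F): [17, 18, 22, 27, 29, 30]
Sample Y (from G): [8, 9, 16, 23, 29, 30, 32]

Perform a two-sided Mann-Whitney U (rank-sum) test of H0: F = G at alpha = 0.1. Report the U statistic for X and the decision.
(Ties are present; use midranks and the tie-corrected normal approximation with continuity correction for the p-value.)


Step 1: Combine and sort all 13 observations; assign midranks.
sorted (value, group): (8,Y), (9,Y), (16,Y), (17,X), (18,X), (22,X), (23,Y), (27,X), (29,X), (29,Y), (30,X), (30,Y), (32,Y)
ranks: 8->1, 9->2, 16->3, 17->4, 18->5, 22->6, 23->7, 27->8, 29->9.5, 29->9.5, 30->11.5, 30->11.5, 32->13
Step 2: Rank sum for X: R1 = 4 + 5 + 6 + 8 + 9.5 + 11.5 = 44.
Step 3: U_X = R1 - n1(n1+1)/2 = 44 - 6*7/2 = 44 - 21 = 23.
       U_Y = n1*n2 - U_X = 42 - 23 = 19.
Step 4: Ties are present, so use the tie-corrected normal approximation (with continuity correction) for the p-value.
Step 5: p-value = 0.829863; compare to alpha = 0.1. fail to reject H0.

U_X = 23, p = 0.829863, fail to reject H0 at alpha = 0.1.


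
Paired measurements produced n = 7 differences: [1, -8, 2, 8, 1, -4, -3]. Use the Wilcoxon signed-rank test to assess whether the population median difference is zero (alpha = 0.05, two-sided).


Step 1: Drop any zero differences (none here) and take |d_i|.
|d| = [1, 8, 2, 8, 1, 4, 3]
Step 2: Midrank |d_i| (ties get averaged ranks).
ranks: |1|->1.5, |8|->6.5, |2|->3, |8|->6.5, |1|->1.5, |4|->5, |3|->4
Step 3: Attach original signs; sum ranks with positive sign and with negative sign.
W+ = 1.5 + 3 + 6.5 + 1.5 = 12.5
W- = 6.5 + 5 + 4 = 15.5
(Check: W+ + W- = 28 should equal n(n+1)/2 = 28.)
Step 4: Test statistic W = min(W+, W-) = 12.5.
Step 5: Ties in |d|, so use the tie-corrected normal approximation.
        E[W] = n(n+1)/4 = 7*8/4 = 14.
        Tie groups: |d|=1 (t=2), |d|=8 (t=2); sum(t^3 - t) = 12.
        Var[W] = n(n+1)(2n+1)/24 - sum(t^3-t)/48 = 840/24 - 12/48 = 34.75.
        z = (W - E[W]) / sqrt(Var[W]) = (12.5 - 14) / 5.8949 = -0.2545.
        Two-sided p = 2*Phi(z) = 0.799143.
Step 6: alpha = 0.05. fail to reject H0.

W+ = 12.5, W- = 15.5, W = min = 12.5, p = 0.799143, fail to reject H0.


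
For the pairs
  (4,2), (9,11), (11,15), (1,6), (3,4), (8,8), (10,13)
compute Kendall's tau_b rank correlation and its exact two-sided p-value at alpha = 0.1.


Step 1: Enumerate the 21 unordered pairs (i,j) with i<j and classify each by sign(x_j-x_i) * sign(y_j-y_i).
  (1,2):dx=+5,dy=+9->C; (1,3):dx=+7,dy=+13->C; (1,4):dx=-3,dy=+4->D; (1,5):dx=-1,dy=+2->D
  (1,6):dx=+4,dy=+6->C; (1,7):dx=+6,dy=+11->C; (2,3):dx=+2,dy=+4->C; (2,4):dx=-8,dy=-5->C
  (2,5):dx=-6,dy=-7->C; (2,6):dx=-1,dy=-3->C; (2,7):dx=+1,dy=+2->C; (3,4):dx=-10,dy=-9->C
  (3,5):dx=-8,dy=-11->C; (3,6):dx=-3,dy=-7->C; (3,7):dx=-1,dy=-2->C; (4,5):dx=+2,dy=-2->D
  (4,6):dx=+7,dy=+2->C; (4,7):dx=+9,dy=+7->C; (5,6):dx=+5,dy=+4->C; (5,7):dx=+7,dy=+9->C
  (6,7):dx=+2,dy=+5->C
Step 2: C = 18, D = 3, total pairs = 21.
Step 3: tau = (C - D)/(n(n-1)/2) = (18 - 3)/21 = 0.714286.
Step 4: Exact two-sided p-value (enumerate n! = 5040 permutations of y under H0): p = 0.030159.
Step 5: alpha = 0.1. reject H0.

tau_b = 0.7143 (C=18, D=3), p = 0.030159, reject H0.


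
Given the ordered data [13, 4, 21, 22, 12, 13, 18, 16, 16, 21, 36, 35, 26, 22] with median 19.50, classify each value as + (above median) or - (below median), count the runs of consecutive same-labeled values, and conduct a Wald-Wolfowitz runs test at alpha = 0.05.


Step 1: Compute median = 19.50; label A = above, B = below.
Labels in order: BBAABBBBBAAAAA  (n_A = 7, n_B = 7)
Step 2: Count runs R = 4.
Step 3: Under H0 (random ordering), E[R] = 2*n_A*n_B/(n_A+n_B) + 1 = 2*7*7/14 + 1 = 8.0000.
        Var[R] = 2*n_A*n_B*(2*n_A*n_B - n_A - n_B) / ((n_A+n_B)^2 * (n_A+n_B-1)) = 8232/2548 = 3.2308.
        SD[R] = 1.7974.
Step 4: Continuity-corrected z = (R + 0.5 - E[R]) / SD[R] = (4 + 0.5 - 8.0000) / 1.7974 = -1.9472.
Step 5: Two-sided p-value via normal approximation = 2*(1 - Phi(|z|)) = 0.051508.
Step 6: alpha = 0.05. fail to reject H0.

R = 4, z = -1.9472, p = 0.051508, fail to reject H0.


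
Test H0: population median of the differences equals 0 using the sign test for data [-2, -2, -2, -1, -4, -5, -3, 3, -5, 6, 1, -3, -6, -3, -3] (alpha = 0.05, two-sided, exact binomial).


Step 1: Discard zero differences. Original n = 15; n_eff = number of nonzero differences = 15.
Nonzero differences (with sign): -2, -2, -2, -1, -4, -5, -3, +3, -5, +6, +1, -3, -6, -3, -3
Step 2: Count signs: positive = 3, negative = 12.
Step 3: Under H0: P(positive) = 0.5, so the number of positives S ~ Bin(15, 0.5).
Step 4: Two-sided exact p-value = sum of Bin(15,0.5) probabilities at or below the observed probability = 0.035156.
Step 5: alpha = 0.05. reject H0.

n_eff = 15, pos = 3, neg = 12, p = 0.035156, reject H0.


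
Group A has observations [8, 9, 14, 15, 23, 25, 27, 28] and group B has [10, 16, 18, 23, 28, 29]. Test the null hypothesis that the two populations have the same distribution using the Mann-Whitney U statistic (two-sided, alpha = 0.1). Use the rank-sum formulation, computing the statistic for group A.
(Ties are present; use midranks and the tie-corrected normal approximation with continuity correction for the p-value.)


Step 1: Combine and sort all 14 observations; assign midranks.
sorted (value, group): (8,X), (9,X), (10,Y), (14,X), (15,X), (16,Y), (18,Y), (23,X), (23,Y), (25,X), (27,X), (28,X), (28,Y), (29,Y)
ranks: 8->1, 9->2, 10->3, 14->4, 15->5, 16->6, 18->7, 23->8.5, 23->8.5, 25->10, 27->11, 28->12.5, 28->12.5, 29->14
Step 2: Rank sum for X: R1 = 1 + 2 + 4 + 5 + 8.5 + 10 + 11 + 12.5 = 54.
Step 3: U_X = R1 - n1(n1+1)/2 = 54 - 8*9/2 = 54 - 36 = 18.
       U_Y = n1*n2 - U_X = 48 - 18 = 30.
Step 4: Ties are present, so use the tie-corrected normal approximation (with continuity correction) for the p-value.
Step 5: p-value = 0.476705; compare to alpha = 0.1. fail to reject H0.

U_X = 18, p = 0.476705, fail to reject H0 at alpha = 0.1.


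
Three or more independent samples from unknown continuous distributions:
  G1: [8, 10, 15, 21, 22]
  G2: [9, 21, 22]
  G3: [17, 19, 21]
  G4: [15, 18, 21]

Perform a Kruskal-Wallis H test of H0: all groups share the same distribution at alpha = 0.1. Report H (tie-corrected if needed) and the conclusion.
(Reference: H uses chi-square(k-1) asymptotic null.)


Step 1: Combine all N = 14 observations and assign midranks.
sorted (value, group, rank): (8,G1,1), (9,G2,2), (10,G1,3), (15,G1,4.5), (15,G4,4.5), (17,G3,6), (18,G4,7), (19,G3,8), (21,G1,10.5), (21,G2,10.5), (21,G3,10.5), (21,G4,10.5), (22,G1,13.5), (22,G2,13.5)
Step 2: Sum ranks within each group.
R_1 = 32.5 (n_1 = 5)
R_2 = 26 (n_2 = 3)
R_3 = 24.5 (n_3 = 3)
R_4 = 22 (n_4 = 3)
Step 3: H = 12/(N(N+1)) * sum(R_i^2/n_i) - 3(N+1)
     = 12/(14*15) * (32.5^2/5 + 26^2/3 + 24.5^2/3 + 22^2/3) - 3*15
     = 0.057143 * 798 - 45
     = 0.600000.
Step 4: Ties present; correction factor C = 1 - 72/(14^3 - 14) = 0.973626. Corrected H = 0.600000 / 0.973626 = 0.616253.
Step 5: Under H0, H ~ chi^2(3); p-value = 0.892702.
Step 6: alpha = 0.1. fail to reject H0.

H = 0.6163, df = 3, p = 0.892702, fail to reject H0.


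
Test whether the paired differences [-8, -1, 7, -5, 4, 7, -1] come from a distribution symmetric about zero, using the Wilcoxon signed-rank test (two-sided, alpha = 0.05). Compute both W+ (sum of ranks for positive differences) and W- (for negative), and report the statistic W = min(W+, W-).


Step 1: Drop any zero differences (none here) and take |d_i|.
|d| = [8, 1, 7, 5, 4, 7, 1]
Step 2: Midrank |d_i| (ties get averaged ranks).
ranks: |8|->7, |1|->1.5, |7|->5.5, |5|->4, |4|->3, |7|->5.5, |1|->1.5
Step 3: Attach original signs; sum ranks with positive sign and with negative sign.
W+ = 5.5 + 3 + 5.5 = 14
W- = 7 + 1.5 + 4 + 1.5 = 14
(Check: W+ + W- = 28 should equal n(n+1)/2 = 28.)
Step 4: Test statistic W = min(W+, W-) = 14.
Step 5: Ties in |d|, so use the tie-corrected normal approximation.
        E[W] = n(n+1)/4 = 7*8/4 = 14.
        Tie groups: |d|=1 (t=2), |d|=7 (t=2); sum(t^3 - t) = 12.
        Var[W] = n(n+1)(2n+1)/24 - sum(t^3-t)/48 = 840/24 - 12/48 = 34.75.
        z = (W - E[W]) / sqrt(Var[W]) = (14 - 14) / 5.8949 = 0.0000.
        Two-sided p = 2*Phi(z) = 1.000000.
Step 6: alpha = 0.05. fail to reject H0.

W+ = 14, W- = 14, W = min = 14, p = 1.000000, fail to reject H0.


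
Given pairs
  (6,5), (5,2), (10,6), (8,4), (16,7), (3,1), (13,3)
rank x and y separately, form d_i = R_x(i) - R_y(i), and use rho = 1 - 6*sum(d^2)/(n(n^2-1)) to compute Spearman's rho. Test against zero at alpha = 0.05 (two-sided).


Step 1: Rank x and y separately (midranks; no ties here).
rank(x): 6->3, 5->2, 10->5, 8->4, 16->7, 3->1, 13->6
rank(y): 5->5, 2->2, 6->6, 4->4, 7->7, 1->1, 3->3
Step 2: d_i = R_x(i) - R_y(i); compute d_i^2.
  (3-5)^2=4, (2-2)^2=0, (5-6)^2=1, (4-4)^2=0, (7-7)^2=0, (1-1)^2=0, (6-3)^2=9
sum(d^2) = 14.
Step 3: rho = 1 - 6*14 / (7*(7^2 - 1)) = 1 - 84/336 = 0.750000.
Step 4: Under H0, t = rho * sqrt((n-2)/(1-rho^2)) = 2.5355 ~ t(5).
Step 5: Two-sided p-value from the t-distribution with 5 df = 0.052181.
Step 6: alpha = 0.05. fail to reject H0.

rho = 0.7500, p = 0.052181, fail to reject H0 at alpha = 0.05.


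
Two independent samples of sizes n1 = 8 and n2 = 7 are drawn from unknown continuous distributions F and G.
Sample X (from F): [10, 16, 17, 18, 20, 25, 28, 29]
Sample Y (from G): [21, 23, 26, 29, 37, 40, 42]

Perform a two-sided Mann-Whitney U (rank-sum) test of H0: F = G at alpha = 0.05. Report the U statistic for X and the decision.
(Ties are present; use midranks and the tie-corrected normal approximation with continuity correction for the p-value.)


Step 1: Combine and sort all 15 observations; assign midranks.
sorted (value, group): (10,X), (16,X), (17,X), (18,X), (20,X), (21,Y), (23,Y), (25,X), (26,Y), (28,X), (29,X), (29,Y), (37,Y), (40,Y), (42,Y)
ranks: 10->1, 16->2, 17->3, 18->4, 20->5, 21->6, 23->7, 25->8, 26->9, 28->10, 29->11.5, 29->11.5, 37->13, 40->14, 42->15
Step 2: Rank sum for X: R1 = 1 + 2 + 3 + 4 + 5 + 8 + 10 + 11.5 = 44.5.
Step 3: U_X = R1 - n1(n1+1)/2 = 44.5 - 8*9/2 = 44.5 - 36 = 8.5.
       U_Y = n1*n2 - U_X = 56 - 8.5 = 47.5.
Step 4: Ties are present, so use the tie-corrected normal approximation (with continuity correction) for the p-value.
Step 5: p-value = 0.027751; compare to alpha = 0.05. reject H0.

U_X = 8.5, p = 0.027751, reject H0 at alpha = 0.05.


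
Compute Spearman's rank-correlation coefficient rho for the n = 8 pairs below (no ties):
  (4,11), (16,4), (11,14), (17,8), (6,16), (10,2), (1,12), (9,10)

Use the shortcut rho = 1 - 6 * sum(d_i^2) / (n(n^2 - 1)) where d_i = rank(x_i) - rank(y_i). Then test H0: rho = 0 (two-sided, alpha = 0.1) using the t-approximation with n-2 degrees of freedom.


Step 1: Rank x and y separately (midranks; no ties here).
rank(x): 4->2, 16->7, 11->6, 17->8, 6->3, 10->5, 1->1, 9->4
rank(y): 11->5, 4->2, 14->7, 8->3, 16->8, 2->1, 12->6, 10->4
Step 2: d_i = R_x(i) - R_y(i); compute d_i^2.
  (2-5)^2=9, (7-2)^2=25, (6-7)^2=1, (8-3)^2=25, (3-8)^2=25, (5-1)^2=16, (1-6)^2=25, (4-4)^2=0
sum(d^2) = 126.
Step 3: rho = 1 - 6*126 / (8*(8^2 - 1)) = 1 - 756/504 = -0.500000.
Step 4: Under H0, t = rho * sqrt((n-2)/(1-rho^2)) = -1.4142 ~ t(6).
Step 5: Two-sided p-value from the t-distribution with 6 df = 0.207031.
Step 6: alpha = 0.1. fail to reject H0.

rho = -0.5000, p = 0.207031, fail to reject H0 at alpha = 0.1.


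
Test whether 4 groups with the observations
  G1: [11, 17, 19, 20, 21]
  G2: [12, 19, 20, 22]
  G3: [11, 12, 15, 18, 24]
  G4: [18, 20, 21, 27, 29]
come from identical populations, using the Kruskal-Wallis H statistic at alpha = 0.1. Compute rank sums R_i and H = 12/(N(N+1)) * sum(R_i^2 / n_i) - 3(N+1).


Step 1: Combine all N = 19 observations and assign midranks.
sorted (value, group, rank): (11,G1,1.5), (11,G3,1.5), (12,G2,3.5), (12,G3,3.5), (15,G3,5), (17,G1,6), (18,G3,7.5), (18,G4,7.5), (19,G1,9.5), (19,G2,9.5), (20,G1,12), (20,G2,12), (20,G4,12), (21,G1,14.5), (21,G4,14.5), (22,G2,16), (24,G3,17), (27,G4,18), (29,G4,19)
Step 2: Sum ranks within each group.
R_1 = 43.5 (n_1 = 5)
R_2 = 41 (n_2 = 4)
R_3 = 34.5 (n_3 = 5)
R_4 = 71 (n_4 = 5)
Step 3: H = 12/(N(N+1)) * sum(R_i^2/n_i) - 3(N+1)
     = 12/(19*20) * (43.5^2/5 + 41^2/4 + 34.5^2/5 + 71^2/5) - 3*20
     = 0.031579 * 2044.95 - 60
     = 4.577368.
Step 4: Ties present; correction factor C = 1 - 54/(19^3 - 19) = 0.992105. Corrected H = 4.577368 / 0.992105 = 4.613793.
Step 5: Under H0, H ~ chi^2(3); p-value = 0.202362.
Step 6: alpha = 0.1. fail to reject H0.

H = 4.6138, df = 3, p = 0.202362, fail to reject H0.


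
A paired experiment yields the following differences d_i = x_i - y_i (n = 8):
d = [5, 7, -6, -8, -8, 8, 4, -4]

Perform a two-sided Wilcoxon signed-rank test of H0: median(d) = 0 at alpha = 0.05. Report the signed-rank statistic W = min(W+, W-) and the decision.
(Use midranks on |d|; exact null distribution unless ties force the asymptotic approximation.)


Step 1: Drop any zero differences (none here) and take |d_i|.
|d| = [5, 7, 6, 8, 8, 8, 4, 4]
Step 2: Midrank |d_i| (ties get averaged ranks).
ranks: |5|->3, |7|->5, |6|->4, |8|->7, |8|->7, |8|->7, |4|->1.5, |4|->1.5
Step 3: Attach original signs; sum ranks with positive sign and with negative sign.
W+ = 3 + 5 + 7 + 1.5 = 16.5
W- = 4 + 7 + 7 + 1.5 = 19.5
(Check: W+ + W- = 36 should equal n(n+1)/2 = 36.)
Step 4: Test statistic W = min(W+, W-) = 16.5.
Step 5: Ties in |d|, so use the tie-corrected normal approximation.
        E[W] = n(n+1)/4 = 8*9/4 = 18.
        Tie groups: |d|=4 (t=2), |d|=8 (t=3); sum(t^3 - t) = 30.
        Var[W] = n(n+1)(2n+1)/24 - sum(t^3-t)/48 = 1224/24 - 30/48 = 50.375.
        z = (W - E[W]) / sqrt(Var[W]) = (16.5 - 18) / 7.0975 = -0.2113.
        Two-sided p = 2*Phi(z) = 0.832621.
Step 6: alpha = 0.05. fail to reject H0.

W+ = 16.5, W- = 19.5, W = min = 16.5, p = 0.832621, fail to reject H0.


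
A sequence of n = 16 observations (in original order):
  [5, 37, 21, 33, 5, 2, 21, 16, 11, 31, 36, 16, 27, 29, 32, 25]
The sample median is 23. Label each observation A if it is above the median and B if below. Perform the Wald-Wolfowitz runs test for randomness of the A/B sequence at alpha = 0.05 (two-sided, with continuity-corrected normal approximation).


Step 1: Compute median = 23; label A = above, B = below.
Labels in order: BABABBBBBAABAAAA  (n_A = 8, n_B = 8)
Step 2: Count runs R = 8.
Step 3: Under H0 (random ordering), E[R] = 2*n_A*n_B/(n_A+n_B) + 1 = 2*8*8/16 + 1 = 9.0000.
        Var[R] = 2*n_A*n_B*(2*n_A*n_B - n_A - n_B) / ((n_A+n_B)^2 * (n_A+n_B-1)) = 14336/3840 = 3.7333.
        SD[R] = 1.9322.
Step 4: Continuity-corrected z = (R + 0.5 - E[R]) / SD[R] = (8 + 0.5 - 9.0000) / 1.9322 = -0.2588.
Step 5: Two-sided p-value via normal approximation = 2*(1 - Phi(|z|)) = 0.795809.
Step 6: alpha = 0.05. fail to reject H0.

R = 8, z = -0.2588, p = 0.795809, fail to reject H0.


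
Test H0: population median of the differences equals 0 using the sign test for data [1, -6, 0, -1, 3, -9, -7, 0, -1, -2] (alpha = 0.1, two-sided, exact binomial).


Step 1: Discard zero differences. Original n = 10; n_eff = number of nonzero differences = 8.
Nonzero differences (with sign): +1, -6, -1, +3, -9, -7, -1, -2
Step 2: Count signs: positive = 2, negative = 6.
Step 3: Under H0: P(positive) = 0.5, so the number of positives S ~ Bin(8, 0.5).
Step 4: Two-sided exact p-value = sum of Bin(8,0.5) probabilities at or below the observed probability = 0.289062.
Step 5: alpha = 0.1. fail to reject H0.

n_eff = 8, pos = 2, neg = 6, p = 0.289062, fail to reject H0.


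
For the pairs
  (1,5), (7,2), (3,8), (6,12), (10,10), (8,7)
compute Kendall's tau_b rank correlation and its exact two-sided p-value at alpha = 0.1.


Step 1: Enumerate the 15 unordered pairs (i,j) with i<j and classify each by sign(x_j-x_i) * sign(y_j-y_i).
  (1,2):dx=+6,dy=-3->D; (1,3):dx=+2,dy=+3->C; (1,4):dx=+5,dy=+7->C; (1,5):dx=+9,dy=+5->C
  (1,6):dx=+7,dy=+2->C; (2,3):dx=-4,dy=+6->D; (2,4):dx=-1,dy=+10->D; (2,5):dx=+3,dy=+8->C
  (2,6):dx=+1,dy=+5->C; (3,4):dx=+3,dy=+4->C; (3,5):dx=+7,dy=+2->C; (3,6):dx=+5,dy=-1->D
  (4,5):dx=+4,dy=-2->D; (4,6):dx=+2,dy=-5->D; (5,6):dx=-2,dy=-3->C
Step 2: C = 9, D = 6, total pairs = 15.
Step 3: tau = (C - D)/(n(n-1)/2) = (9 - 6)/15 = 0.200000.
Step 4: Exact two-sided p-value (enumerate n! = 720 permutations of y under H0): p = 0.719444.
Step 5: alpha = 0.1. fail to reject H0.

tau_b = 0.2000 (C=9, D=6), p = 0.719444, fail to reject H0.


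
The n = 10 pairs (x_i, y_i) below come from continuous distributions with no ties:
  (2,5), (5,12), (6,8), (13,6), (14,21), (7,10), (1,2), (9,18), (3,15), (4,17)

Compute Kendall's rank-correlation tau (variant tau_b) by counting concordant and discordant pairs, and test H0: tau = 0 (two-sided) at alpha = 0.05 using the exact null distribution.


Step 1: Enumerate the 45 unordered pairs (i,j) with i<j and classify each by sign(x_j-x_i) * sign(y_j-y_i).
  (1,2):dx=+3,dy=+7->C; (1,3):dx=+4,dy=+3->C; (1,4):dx=+11,dy=+1->C; (1,5):dx=+12,dy=+16->C
  (1,6):dx=+5,dy=+5->C; (1,7):dx=-1,dy=-3->C; (1,8):dx=+7,dy=+13->C; (1,9):dx=+1,dy=+10->C
  (1,10):dx=+2,dy=+12->C; (2,3):dx=+1,dy=-4->D; (2,4):dx=+8,dy=-6->D; (2,5):dx=+9,dy=+9->C
  (2,6):dx=+2,dy=-2->D; (2,7):dx=-4,dy=-10->C; (2,8):dx=+4,dy=+6->C; (2,9):dx=-2,dy=+3->D
  (2,10):dx=-1,dy=+5->D; (3,4):dx=+7,dy=-2->D; (3,5):dx=+8,dy=+13->C; (3,6):dx=+1,dy=+2->C
  (3,7):dx=-5,dy=-6->C; (3,8):dx=+3,dy=+10->C; (3,9):dx=-3,dy=+7->D; (3,10):dx=-2,dy=+9->D
  (4,5):dx=+1,dy=+15->C; (4,6):dx=-6,dy=+4->D; (4,7):dx=-12,dy=-4->C; (4,8):dx=-4,dy=+12->D
  (4,9):dx=-10,dy=+9->D; (4,10):dx=-9,dy=+11->D; (5,6):dx=-7,dy=-11->C; (5,7):dx=-13,dy=-19->C
  (5,8):dx=-5,dy=-3->C; (5,9):dx=-11,dy=-6->C; (5,10):dx=-10,dy=-4->C; (6,7):dx=-6,dy=-8->C
  (6,8):dx=+2,dy=+8->C; (6,9):dx=-4,dy=+5->D; (6,10):dx=-3,dy=+7->D; (7,8):dx=+8,dy=+16->C
  (7,9):dx=+2,dy=+13->C; (7,10):dx=+3,dy=+15->C; (8,9):dx=-6,dy=-3->C; (8,10):dx=-5,dy=-1->C
  (9,10):dx=+1,dy=+2->C
Step 2: C = 31, D = 14, total pairs = 45.
Step 3: tau = (C - D)/(n(n-1)/2) = (31 - 14)/45 = 0.377778.
Step 4: Exact two-sided p-value (enumerate n! = 3628800 permutations of y under H0): p = 0.155742.
Step 5: alpha = 0.05. fail to reject H0.

tau_b = 0.3778 (C=31, D=14), p = 0.155742, fail to reject H0.


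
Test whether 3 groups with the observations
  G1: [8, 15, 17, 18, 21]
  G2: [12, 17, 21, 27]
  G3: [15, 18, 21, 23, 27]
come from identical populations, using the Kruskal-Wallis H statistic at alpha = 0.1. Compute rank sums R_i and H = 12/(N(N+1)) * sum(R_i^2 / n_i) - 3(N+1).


Step 1: Combine all N = 14 observations and assign midranks.
sorted (value, group, rank): (8,G1,1), (12,G2,2), (15,G1,3.5), (15,G3,3.5), (17,G1,5.5), (17,G2,5.5), (18,G1,7.5), (18,G3,7.5), (21,G1,10), (21,G2,10), (21,G3,10), (23,G3,12), (27,G2,13.5), (27,G3,13.5)
Step 2: Sum ranks within each group.
R_1 = 27.5 (n_1 = 5)
R_2 = 31 (n_2 = 4)
R_3 = 46.5 (n_3 = 5)
Step 3: H = 12/(N(N+1)) * sum(R_i^2/n_i) - 3(N+1)
     = 12/(14*15) * (27.5^2/5 + 31^2/4 + 46.5^2/5) - 3*15
     = 0.057143 * 823.95 - 45
     = 2.082857.
Step 4: Ties present; correction factor C = 1 - 48/(14^3 - 14) = 0.982418. Corrected H = 2.082857 / 0.982418 = 2.120134.
Step 5: Under H0, H ~ chi^2(2); p-value = 0.346433.
Step 6: alpha = 0.1. fail to reject H0.

H = 2.1201, df = 2, p = 0.346433, fail to reject H0.


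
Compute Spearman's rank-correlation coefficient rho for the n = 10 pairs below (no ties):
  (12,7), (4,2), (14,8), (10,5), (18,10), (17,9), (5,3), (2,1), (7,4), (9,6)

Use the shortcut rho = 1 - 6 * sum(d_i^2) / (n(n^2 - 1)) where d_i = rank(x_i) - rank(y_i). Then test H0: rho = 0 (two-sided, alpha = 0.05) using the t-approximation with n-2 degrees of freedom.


Step 1: Rank x and y separately (midranks; no ties here).
rank(x): 12->7, 4->2, 14->8, 10->6, 18->10, 17->9, 5->3, 2->1, 7->4, 9->5
rank(y): 7->7, 2->2, 8->8, 5->5, 10->10, 9->9, 3->3, 1->1, 4->4, 6->6
Step 2: d_i = R_x(i) - R_y(i); compute d_i^2.
  (7-7)^2=0, (2-2)^2=0, (8-8)^2=0, (6-5)^2=1, (10-10)^2=0, (9-9)^2=0, (3-3)^2=0, (1-1)^2=0, (4-4)^2=0, (5-6)^2=1
sum(d^2) = 2.
Step 3: rho = 1 - 6*2 / (10*(10^2 - 1)) = 1 - 12/990 = 0.987879.
Step 4: Under H0, t = rho * sqrt((n-2)/(1-rho^2)) = 18.0003 ~ t(8).
Step 5: Two-sided p-value from the t-distribution with 8 df = 0.000000.
Step 6: alpha = 0.05. reject H0.

rho = 0.9879, p = 0.000000, reject H0 at alpha = 0.05.


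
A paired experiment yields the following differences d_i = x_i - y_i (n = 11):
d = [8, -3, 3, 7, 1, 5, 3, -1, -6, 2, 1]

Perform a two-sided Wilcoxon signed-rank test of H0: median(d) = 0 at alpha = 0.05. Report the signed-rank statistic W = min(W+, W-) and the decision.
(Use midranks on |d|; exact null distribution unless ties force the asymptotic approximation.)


Step 1: Drop any zero differences (none here) and take |d_i|.
|d| = [8, 3, 3, 7, 1, 5, 3, 1, 6, 2, 1]
Step 2: Midrank |d_i| (ties get averaged ranks).
ranks: |8|->11, |3|->6, |3|->6, |7|->10, |1|->2, |5|->8, |3|->6, |1|->2, |6|->9, |2|->4, |1|->2
Step 3: Attach original signs; sum ranks with positive sign and with negative sign.
W+ = 11 + 6 + 10 + 2 + 8 + 6 + 4 + 2 = 49
W- = 6 + 2 + 9 = 17
(Check: W+ + W- = 66 should equal n(n+1)/2 = 66.)
Step 4: Test statistic W = min(W+, W-) = 17.
Step 5: Ties in |d|, so use the tie-corrected normal approximation.
        E[W] = n(n+1)/4 = 11*12/4 = 33.
        Tie groups: |d|=1 (t=3), |d|=3 (t=3); sum(t^3 - t) = 48.
        Var[W] = n(n+1)(2n+1)/24 - sum(t^3-t)/48 = 3036/24 - 48/48 = 125.5.
        z = (W - E[W]) / sqrt(Var[W]) = (17 - 33) / 11.2027 = -1.4282.
        Two-sided p = 2*Phi(z) = 0.153226.
Step 6: alpha = 0.05. fail to reject H0.

W+ = 49, W- = 17, W = min = 17, p = 0.153226, fail to reject H0.


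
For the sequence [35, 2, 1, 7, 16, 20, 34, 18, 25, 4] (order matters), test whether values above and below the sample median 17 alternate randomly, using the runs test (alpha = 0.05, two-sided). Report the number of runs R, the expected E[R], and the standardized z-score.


Step 1: Compute median = 17; label A = above, B = below.
Labels in order: ABBBBAAAAB  (n_A = 5, n_B = 5)
Step 2: Count runs R = 4.
Step 3: Under H0 (random ordering), E[R] = 2*n_A*n_B/(n_A+n_B) + 1 = 2*5*5/10 + 1 = 6.0000.
        Var[R] = 2*n_A*n_B*(2*n_A*n_B - n_A - n_B) / ((n_A+n_B)^2 * (n_A+n_B-1)) = 2000/900 = 2.2222.
        SD[R] = 1.4907.
Step 4: Continuity-corrected z = (R + 0.5 - E[R]) / SD[R] = (4 + 0.5 - 6.0000) / 1.4907 = -1.0062.
Step 5: Two-sided p-value via normal approximation = 2*(1 - Phi(|z|)) = 0.314305.
Step 6: alpha = 0.05. fail to reject H0.

R = 4, z = -1.0062, p = 0.314305, fail to reject H0.


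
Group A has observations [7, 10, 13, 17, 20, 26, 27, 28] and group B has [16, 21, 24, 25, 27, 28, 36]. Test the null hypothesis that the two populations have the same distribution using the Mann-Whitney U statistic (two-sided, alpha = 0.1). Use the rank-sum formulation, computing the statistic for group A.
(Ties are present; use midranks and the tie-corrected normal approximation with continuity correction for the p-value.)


Step 1: Combine and sort all 15 observations; assign midranks.
sorted (value, group): (7,X), (10,X), (13,X), (16,Y), (17,X), (20,X), (21,Y), (24,Y), (25,Y), (26,X), (27,X), (27,Y), (28,X), (28,Y), (36,Y)
ranks: 7->1, 10->2, 13->3, 16->4, 17->5, 20->6, 21->7, 24->8, 25->9, 26->10, 27->11.5, 27->11.5, 28->13.5, 28->13.5, 36->15
Step 2: Rank sum for X: R1 = 1 + 2 + 3 + 5 + 6 + 10 + 11.5 + 13.5 = 52.
Step 3: U_X = R1 - n1(n1+1)/2 = 52 - 8*9/2 = 52 - 36 = 16.
       U_Y = n1*n2 - U_X = 56 - 16 = 40.
Step 4: Ties are present, so use the tie-corrected normal approximation (with continuity correction) for the p-value.
Step 5: p-value = 0.182450; compare to alpha = 0.1. fail to reject H0.

U_X = 16, p = 0.182450, fail to reject H0 at alpha = 0.1.


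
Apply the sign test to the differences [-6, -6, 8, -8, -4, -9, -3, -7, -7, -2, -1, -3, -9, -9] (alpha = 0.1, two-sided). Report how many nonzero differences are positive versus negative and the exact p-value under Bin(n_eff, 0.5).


Step 1: Discard zero differences. Original n = 14; n_eff = number of nonzero differences = 14.
Nonzero differences (with sign): -6, -6, +8, -8, -4, -9, -3, -7, -7, -2, -1, -3, -9, -9
Step 2: Count signs: positive = 1, negative = 13.
Step 3: Under H0: P(positive) = 0.5, so the number of positives S ~ Bin(14, 0.5).
Step 4: Two-sided exact p-value = sum of Bin(14,0.5) probabilities at or below the observed probability = 0.001831.
Step 5: alpha = 0.1. reject H0.

n_eff = 14, pos = 1, neg = 13, p = 0.001831, reject H0.


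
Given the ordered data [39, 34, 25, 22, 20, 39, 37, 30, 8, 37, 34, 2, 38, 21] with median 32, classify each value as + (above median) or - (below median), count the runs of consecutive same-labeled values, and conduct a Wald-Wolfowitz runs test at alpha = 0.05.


Step 1: Compute median = 32; label A = above, B = below.
Labels in order: AABBBAABBAABAB  (n_A = 7, n_B = 7)
Step 2: Count runs R = 8.
Step 3: Under H0 (random ordering), E[R] = 2*n_A*n_B/(n_A+n_B) + 1 = 2*7*7/14 + 1 = 8.0000.
        Var[R] = 2*n_A*n_B*(2*n_A*n_B - n_A - n_B) / ((n_A+n_B)^2 * (n_A+n_B-1)) = 8232/2548 = 3.2308.
        SD[R] = 1.7974.
Step 4: R = E[R], so z = 0 with no continuity correction.
Step 5: Two-sided p-value via normal approximation = 2*(1 - Phi(|z|)) = 1.000000.
Step 6: alpha = 0.05. fail to reject H0.

R = 8, z = 0.0000, p = 1.000000, fail to reject H0.


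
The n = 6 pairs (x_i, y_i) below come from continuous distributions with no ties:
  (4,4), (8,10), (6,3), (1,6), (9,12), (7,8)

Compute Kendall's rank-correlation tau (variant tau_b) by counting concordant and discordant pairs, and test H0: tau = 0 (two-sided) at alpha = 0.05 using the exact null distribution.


Step 1: Enumerate the 15 unordered pairs (i,j) with i<j and classify each by sign(x_j-x_i) * sign(y_j-y_i).
  (1,2):dx=+4,dy=+6->C; (1,3):dx=+2,dy=-1->D; (1,4):dx=-3,dy=+2->D; (1,5):dx=+5,dy=+8->C
  (1,6):dx=+3,dy=+4->C; (2,3):dx=-2,dy=-7->C; (2,4):dx=-7,dy=-4->C; (2,5):dx=+1,dy=+2->C
  (2,6):dx=-1,dy=-2->C; (3,4):dx=-5,dy=+3->D; (3,5):dx=+3,dy=+9->C; (3,6):dx=+1,dy=+5->C
  (4,5):dx=+8,dy=+6->C; (4,6):dx=+6,dy=+2->C; (5,6):dx=-2,dy=-4->C
Step 2: C = 12, D = 3, total pairs = 15.
Step 3: tau = (C - D)/(n(n-1)/2) = (12 - 3)/15 = 0.600000.
Step 4: Exact two-sided p-value (enumerate n! = 720 permutations of y under H0): p = 0.136111.
Step 5: alpha = 0.05. fail to reject H0.

tau_b = 0.6000 (C=12, D=3), p = 0.136111, fail to reject H0.


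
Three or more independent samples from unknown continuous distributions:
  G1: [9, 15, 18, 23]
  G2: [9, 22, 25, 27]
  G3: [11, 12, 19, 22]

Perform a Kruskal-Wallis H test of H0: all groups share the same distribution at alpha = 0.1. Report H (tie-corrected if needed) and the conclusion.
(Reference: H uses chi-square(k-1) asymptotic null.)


Step 1: Combine all N = 12 observations and assign midranks.
sorted (value, group, rank): (9,G1,1.5), (9,G2,1.5), (11,G3,3), (12,G3,4), (15,G1,5), (18,G1,6), (19,G3,7), (22,G2,8.5), (22,G3,8.5), (23,G1,10), (25,G2,11), (27,G2,12)
Step 2: Sum ranks within each group.
R_1 = 22.5 (n_1 = 4)
R_2 = 33 (n_2 = 4)
R_3 = 22.5 (n_3 = 4)
Step 3: H = 12/(N(N+1)) * sum(R_i^2/n_i) - 3(N+1)
     = 12/(12*13) * (22.5^2/4 + 33^2/4 + 22.5^2/4) - 3*13
     = 0.076923 * 525.375 - 39
     = 1.413462.
Step 4: Ties present; correction factor C = 1 - 12/(12^3 - 12) = 0.993007. Corrected H = 1.413462 / 0.993007 = 1.423415.
Step 5: Under H0, H ~ chi^2(2); p-value = 0.490805.
Step 6: alpha = 0.1. fail to reject H0.

H = 1.4234, df = 2, p = 0.490805, fail to reject H0.


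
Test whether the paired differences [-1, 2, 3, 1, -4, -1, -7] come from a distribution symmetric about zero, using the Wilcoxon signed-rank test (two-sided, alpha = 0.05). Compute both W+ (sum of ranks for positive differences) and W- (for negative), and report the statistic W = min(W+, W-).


Step 1: Drop any zero differences (none here) and take |d_i|.
|d| = [1, 2, 3, 1, 4, 1, 7]
Step 2: Midrank |d_i| (ties get averaged ranks).
ranks: |1|->2, |2|->4, |3|->5, |1|->2, |4|->6, |1|->2, |7|->7
Step 3: Attach original signs; sum ranks with positive sign and with negative sign.
W+ = 4 + 5 + 2 = 11
W- = 2 + 6 + 2 + 7 = 17
(Check: W+ + W- = 28 should equal n(n+1)/2 = 28.)
Step 4: Test statistic W = min(W+, W-) = 11.
Step 5: Ties in |d|, so use the tie-corrected normal approximation.
        E[W] = n(n+1)/4 = 7*8/4 = 14.
        Tie groups: |d|=1 (t=3); sum(t^3 - t) = 24.
        Var[W] = n(n+1)(2n+1)/24 - sum(t^3-t)/48 = 840/24 - 24/48 = 34.5.
        z = (W - E[W]) / sqrt(Var[W]) = (11 - 14) / 5.8737 = -0.5108.
        Two-sided p = 2*Phi(z) = 0.609523.
Step 6: alpha = 0.05. fail to reject H0.

W+ = 11, W- = 17, W = min = 11, p = 0.609523, fail to reject H0.
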